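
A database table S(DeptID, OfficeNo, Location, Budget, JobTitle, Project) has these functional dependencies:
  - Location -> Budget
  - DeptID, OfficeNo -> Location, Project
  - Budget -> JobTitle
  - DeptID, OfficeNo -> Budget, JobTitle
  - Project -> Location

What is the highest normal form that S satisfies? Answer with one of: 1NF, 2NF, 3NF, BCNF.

2NF

Candidate key: {DeptID, OfficeNo}. Prime attributes: {DeptID, OfficeNo}.
Location -> Budget: {Location}⁺ = {Budget, JobTitle, Location}, which is not all of the attributes, so the left side is not a superkey — BCNF is violated.
Location -> Budget determines the non-prime attribute {Budget} from a non-superkey — 3NF is violated.
No proper subset of a key has a non-prime attribute in its closure, so there is no partial dependency; 2NF holds.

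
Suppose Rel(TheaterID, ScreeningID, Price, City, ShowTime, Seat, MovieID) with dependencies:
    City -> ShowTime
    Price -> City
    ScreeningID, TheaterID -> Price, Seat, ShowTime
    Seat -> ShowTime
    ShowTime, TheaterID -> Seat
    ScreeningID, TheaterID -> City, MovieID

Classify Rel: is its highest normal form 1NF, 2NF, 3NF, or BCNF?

2NF

Candidate key: {ScreeningID, TheaterID}. Prime attributes: {ScreeningID, TheaterID}.
For City -> ShowTime we have {City}⁺ = {City, ShowTime}; {City} is not a superkey, so BCNF fails.
City -> ShowTime has non-prime {ShowTime} on the right and a non-superkey on the left, so 3NF fails.
No non-prime attribute depends on a proper subset of any candidate key, so 2NF holds.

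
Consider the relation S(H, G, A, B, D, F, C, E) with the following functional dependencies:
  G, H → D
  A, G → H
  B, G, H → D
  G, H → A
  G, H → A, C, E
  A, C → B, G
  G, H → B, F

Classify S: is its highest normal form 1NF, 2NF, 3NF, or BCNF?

BCNF

Candidate keys: {A, C}, {A, G}, {G, H}. Prime attributes: {A, C, G, H}.
Every FD has a superkey on the left, so the relation is in BCNF.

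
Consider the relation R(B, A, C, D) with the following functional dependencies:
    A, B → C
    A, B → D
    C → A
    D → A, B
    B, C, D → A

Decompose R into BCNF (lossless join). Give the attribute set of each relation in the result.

Candidate keys of the original relation: {A, B}, {B, C}, {D}.
{A, B, C, D}: {C} determines {A, C} here but is not a superkey — split on C → A, giving {A, C} and {B, C, D}.
{A, C} is in BCNF.
{B, C, D} is in BCNF.

{A, C}; {B, C, D}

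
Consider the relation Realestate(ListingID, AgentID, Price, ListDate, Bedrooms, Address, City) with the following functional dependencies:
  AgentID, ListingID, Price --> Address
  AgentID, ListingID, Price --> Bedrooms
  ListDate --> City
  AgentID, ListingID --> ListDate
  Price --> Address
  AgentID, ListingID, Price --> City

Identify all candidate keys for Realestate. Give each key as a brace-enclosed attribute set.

Attributes never on any right-hand side: {AgentID, ListingID, Price} — every candidate key must contain all of them.
{AgentID, ListingID, Price}⁺ = {Address, AgentID, Bedrooms, City, ListDate, ListingID, Price} — all of the relation — so {AgentID, ListingID, Price} is a candidate key.
No other minimal set has full closure, so this is the only candidate key.

{AgentID, ListingID, Price}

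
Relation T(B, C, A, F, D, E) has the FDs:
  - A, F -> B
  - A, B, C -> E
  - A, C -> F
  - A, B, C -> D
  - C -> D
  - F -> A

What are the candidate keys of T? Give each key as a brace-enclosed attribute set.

{A, C}, {C, F}

Attributes never on any right-hand side: {C} — every candidate key must contain it.
Closure of {A, C} is {A, B, C, D, E, F}, the whole schema; {A, C} is a candidate key.
Closure of {C, F} is {A, B, C, D, E, F}, the whole schema; {C, F} is a candidate key.
Any other superkey properly contains one of these, so there are no further candidate keys.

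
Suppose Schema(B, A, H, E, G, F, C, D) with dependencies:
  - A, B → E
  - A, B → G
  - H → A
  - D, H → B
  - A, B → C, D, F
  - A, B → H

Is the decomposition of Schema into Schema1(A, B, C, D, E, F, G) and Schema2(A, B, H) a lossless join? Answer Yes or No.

Yes

Common attributes: {A, B}; their closure is {A, B, C, D, E, F, G, H}.
Since Schema1 ⊆ {A, B, C, D, E, F, G, H}, the intersection is a superkey of Schema1; the decomposition is lossless.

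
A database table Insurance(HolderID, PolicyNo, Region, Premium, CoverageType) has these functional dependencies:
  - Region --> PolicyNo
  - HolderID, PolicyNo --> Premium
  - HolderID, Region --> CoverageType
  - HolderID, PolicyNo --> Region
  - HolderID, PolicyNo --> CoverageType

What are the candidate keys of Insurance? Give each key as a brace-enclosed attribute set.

No FD produces {HolderID}, so it must be in every candidate key.
Closure of {HolderID, PolicyNo} is {CoverageType, HolderID, PolicyNo, Premium, Region}, the whole schema; {HolderID, PolicyNo} is a candidate key.
Closure of {HolderID, Region} is {CoverageType, HolderID, PolicyNo, Premium, Region}, the whole schema; {HolderID, Region} is a candidate key.
These are minimal and exhaustive — every other superkey contains one of them.

{HolderID, PolicyNo}, {HolderID, Region}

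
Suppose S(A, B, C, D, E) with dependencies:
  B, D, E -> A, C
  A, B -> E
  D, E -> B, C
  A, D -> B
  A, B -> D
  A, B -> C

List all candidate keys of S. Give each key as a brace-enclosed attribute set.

{A, B} is a candidate key since {A, B}⁺ = {A, B, C, D, E} covers every attribute.
{A, D} is a candidate key since {A, D}⁺ = {A, B, C, D, E} covers every attribute.
{D, E} is a candidate key since {D, E}⁺ = {A, B, C, D, E} covers every attribute.
These are minimal and exhaustive — every other superkey contains one of them.

{A, B}, {A, D}, {D, E}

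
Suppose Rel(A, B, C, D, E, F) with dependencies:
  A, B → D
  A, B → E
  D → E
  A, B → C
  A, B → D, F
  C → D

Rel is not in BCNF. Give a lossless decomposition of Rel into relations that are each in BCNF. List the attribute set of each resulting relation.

{A, B, C, F}; {C, D}; {D, E}

Candidate key of the original relation: {A, B}.
In {A, B, C, D, E, F}, {D} is not a superkey ({D}⁺ restricted to this set is {D, E}), so split on D → E into {D, E} and {A, B, C, D, F}.
{D, E} is in BCNF.
In {A, B, C, D, F}, {C} is not a superkey ({C}⁺ restricted to this set is {C, D}), so split on C → D into {C, D} and {A, B, C, F}.
{C, D} is in BCNF.
{A, B, C, F} is in BCNF.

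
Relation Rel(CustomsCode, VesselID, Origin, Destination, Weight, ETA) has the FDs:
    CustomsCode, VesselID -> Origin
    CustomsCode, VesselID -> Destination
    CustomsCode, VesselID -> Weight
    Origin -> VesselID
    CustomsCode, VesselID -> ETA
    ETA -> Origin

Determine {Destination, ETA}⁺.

{Destination, ETA, Origin, VesselID}

Start with {Destination, ETA}.
ETA -> Origin applies; add {Origin} → now {Destination, ETA, Origin}.
Origin -> VesselID applies; add {VesselID} → now {Destination, ETA, Origin, VesselID}.
No further FD applies.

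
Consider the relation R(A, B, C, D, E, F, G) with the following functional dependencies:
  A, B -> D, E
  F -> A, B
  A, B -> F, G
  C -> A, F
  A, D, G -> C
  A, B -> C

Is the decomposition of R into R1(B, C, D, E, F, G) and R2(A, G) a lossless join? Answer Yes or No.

Common attributes: {G}; their closure is {G}.
The closure covers neither R1 nor R2 entirely; the join is not lossless.

No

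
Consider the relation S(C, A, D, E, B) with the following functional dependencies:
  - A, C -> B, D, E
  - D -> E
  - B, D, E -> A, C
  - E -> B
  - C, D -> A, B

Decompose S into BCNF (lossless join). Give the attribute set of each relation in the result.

{A, C, D, E}; {B, E}

Candidate keys of the original relation: {A, C}, {D}.
Within {A, B, C, D, E}: {E}⁺ ∩ {A, B, C, D, E} = {B, E}, not the whole set, so E -> B violates BCNF; decompose into {B, E} and {A, C, D, E}.
{B, E} has no BCNF violation.
{A, C, D, E} has no BCNF violation.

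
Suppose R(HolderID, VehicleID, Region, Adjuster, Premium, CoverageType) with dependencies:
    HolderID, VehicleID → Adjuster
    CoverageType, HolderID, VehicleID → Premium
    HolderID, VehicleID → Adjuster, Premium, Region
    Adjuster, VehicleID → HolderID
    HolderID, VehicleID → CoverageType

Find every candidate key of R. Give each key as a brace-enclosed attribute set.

{Adjuster, VehicleID}, {HolderID, VehicleID}

No FD produces {VehicleID}, so it must be in every candidate key.
Closure of {Adjuster, VehicleID} is {Adjuster, CoverageType, HolderID, Premium, Region, VehicleID}, the whole schema; {Adjuster, VehicleID} is a candidate key.
Closure of {HolderID, VehicleID} is {Adjuster, CoverageType, HolderID, Premium, Region, VehicleID}, the whole schema; {HolderID, VehicleID} is a candidate key.
No proper subset of any of these is a key, and no other minimal superkey exists.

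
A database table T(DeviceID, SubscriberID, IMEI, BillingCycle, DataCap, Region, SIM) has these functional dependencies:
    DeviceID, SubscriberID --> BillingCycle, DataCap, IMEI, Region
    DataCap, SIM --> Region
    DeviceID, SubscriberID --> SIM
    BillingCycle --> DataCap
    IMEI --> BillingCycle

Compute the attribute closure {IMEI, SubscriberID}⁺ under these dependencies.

Start with {IMEI, SubscriberID}.
IMEI --> BillingCycle applies; add {BillingCycle} → now {BillingCycle, IMEI, SubscriberID}.
BillingCycle --> DataCap applies; add {DataCap} → now {BillingCycle, DataCap, IMEI, SubscriberID}.
No further FD applies.

{BillingCycle, DataCap, IMEI, SubscriberID}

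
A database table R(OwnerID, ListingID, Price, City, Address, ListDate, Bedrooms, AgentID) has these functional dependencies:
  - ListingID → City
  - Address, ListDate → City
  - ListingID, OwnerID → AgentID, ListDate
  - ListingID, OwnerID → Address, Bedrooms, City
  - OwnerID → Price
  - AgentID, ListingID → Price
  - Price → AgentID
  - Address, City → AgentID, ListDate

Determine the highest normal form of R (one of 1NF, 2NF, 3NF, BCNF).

Candidate key: {ListingID, OwnerID}. Prime attributes: {ListingID, OwnerID}.
For ListingID → City we have {ListingID}⁺ = {City, ListingID}; {ListingID} is not a superkey, so BCNF fails.
ListingID → City has non-prime {City} on the right and a non-superkey on the left, so 3NF fails.
{ListingID} is a proper subset of the key {ListingID, OwnerID}, and {ListingID}⁺ contains the non-prime attribute {City} — a partial dependency, so 2NF is violated.

1NF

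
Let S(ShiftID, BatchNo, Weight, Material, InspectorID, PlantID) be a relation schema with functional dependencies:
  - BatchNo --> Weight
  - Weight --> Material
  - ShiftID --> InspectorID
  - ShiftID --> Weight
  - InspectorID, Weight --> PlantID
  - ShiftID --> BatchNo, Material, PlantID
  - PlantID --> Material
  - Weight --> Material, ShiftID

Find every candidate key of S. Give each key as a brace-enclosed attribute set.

{BatchNo}⁺ = {BatchNo, InspectorID, Material, PlantID, ShiftID, Weight} — all of the relation — so {BatchNo} is a candidate key.
{ShiftID}⁺ = {BatchNo, InspectorID, Material, PlantID, ShiftID, Weight} — all of the relation — so {ShiftID} is a candidate key.
{Weight}⁺ = {BatchNo, InspectorID, Material, PlantID, ShiftID, Weight} — all of the relation — so {Weight} is a candidate key.
No proper subset of any of these is a key, and no other minimal superkey exists.

{BatchNo}, {ShiftID}, {Weight}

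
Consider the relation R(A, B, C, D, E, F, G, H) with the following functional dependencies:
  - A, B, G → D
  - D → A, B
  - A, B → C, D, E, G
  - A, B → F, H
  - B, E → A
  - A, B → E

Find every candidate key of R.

{D} is a candidate key since {D}⁺ = {A, B, C, D, E, F, G, H} covers every attribute.
{A, B} is a candidate key since {A, B}⁺ = {A, B, C, D, E, F, G, H} covers every attribute.
{B, E} is a candidate key since {B, E}⁺ = {A, B, C, D, E, F, G, H} covers every attribute.
These are minimal and exhaustive — every other superkey contains one of them.

{A, B}, {B, E}, {D}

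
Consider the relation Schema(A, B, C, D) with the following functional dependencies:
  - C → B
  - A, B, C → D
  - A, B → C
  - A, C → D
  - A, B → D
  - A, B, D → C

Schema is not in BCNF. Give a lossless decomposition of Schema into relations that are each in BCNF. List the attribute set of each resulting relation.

Candidate keys of the original relation: {A, B}, {A, C}.
In {A, B, C, D}, {C} is not a superkey ({C}⁺ restricted to this set is {B, C}), so split on C → B into {B, C} and {A, C, D}.
{B, C} is in BCNF.
{A, C, D} is in BCNF.

{A, C, D}; {B, C}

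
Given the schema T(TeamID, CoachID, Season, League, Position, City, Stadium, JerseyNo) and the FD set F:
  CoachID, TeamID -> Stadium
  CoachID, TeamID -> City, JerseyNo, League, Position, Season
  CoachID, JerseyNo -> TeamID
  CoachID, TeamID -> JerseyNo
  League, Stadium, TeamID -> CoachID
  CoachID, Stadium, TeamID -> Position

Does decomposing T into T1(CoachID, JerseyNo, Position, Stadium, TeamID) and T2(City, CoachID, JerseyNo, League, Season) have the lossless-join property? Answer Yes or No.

The shared attributes are {CoachID, JerseyNo} and {CoachID, JerseyNo}⁺ = {City, CoachID, JerseyNo, League, Position, Season, Stadium, TeamID}.
T1 is contained in that closure, so T1 ∩ T2 -> T1 holds and the join is lossless.

Yes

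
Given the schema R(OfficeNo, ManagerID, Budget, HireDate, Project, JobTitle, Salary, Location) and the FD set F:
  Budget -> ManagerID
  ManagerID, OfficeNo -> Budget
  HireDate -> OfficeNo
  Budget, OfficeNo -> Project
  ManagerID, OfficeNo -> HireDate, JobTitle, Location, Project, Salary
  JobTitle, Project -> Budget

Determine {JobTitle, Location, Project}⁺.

{Budget, JobTitle, Location, ManagerID, Project}

Start with {JobTitle, Location, Project}.
JobTitle, Project -> Budget applies; add {Budget} → now {Budget, JobTitle, Location, Project}.
Budget -> ManagerID applies; add {ManagerID} → now {Budget, JobTitle, Location, ManagerID, Project}.
No further FD applies.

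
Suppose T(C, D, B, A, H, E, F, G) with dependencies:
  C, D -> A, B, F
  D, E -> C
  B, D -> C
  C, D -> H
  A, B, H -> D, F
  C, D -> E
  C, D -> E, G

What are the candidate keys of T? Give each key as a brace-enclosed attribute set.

{A, B, H}, {B, D}, {C, D}, {D, E}

{B, D}⁺ = {A, B, C, D, E, F, G, H}, which is every attribute, so {B, D} is a candidate key.
{C, D}⁺ = {A, B, C, D, E, F, G, H}, which is every attribute, so {C, D} is a candidate key.
{D, E}⁺ = {A, B, C, D, E, F, G, H}, which is every attribute, so {D, E} is a candidate key.
{A, B, H}⁺ = {A, B, C, D, E, F, G, H}, which is every attribute, so {A, B, H} is a candidate key.
These are minimal and exhaustive — every other superkey contains one of them.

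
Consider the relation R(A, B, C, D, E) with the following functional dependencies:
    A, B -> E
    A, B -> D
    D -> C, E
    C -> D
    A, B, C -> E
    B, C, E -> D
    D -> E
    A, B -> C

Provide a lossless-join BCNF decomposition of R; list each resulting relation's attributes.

Candidate key of the original relation: {A, B}.
{A, B, C, D, E}: {D} determines {C, D, E} here but is not a superkey — split on D -> C, E, giving {C, D, E} and {A, B, D}.
{C, D, E}: every determinant is a superkey — BCNF.
{A, B, D}: every determinant is a superkey — BCNF.

{A, B, D}; {C, D, E}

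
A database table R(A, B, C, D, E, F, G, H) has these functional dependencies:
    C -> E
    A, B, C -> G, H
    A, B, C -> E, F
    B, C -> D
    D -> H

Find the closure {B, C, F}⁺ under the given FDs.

Start with {B, C, F}.
C -> E applies; add {E} → now {B, C, E, F}.
B, C -> D applies; add {D} → now {B, C, D, E, F}.
D -> H applies; add {H} → now {B, C, D, E, F, H}.
No further FD applies.

{B, C, D, E, F, H}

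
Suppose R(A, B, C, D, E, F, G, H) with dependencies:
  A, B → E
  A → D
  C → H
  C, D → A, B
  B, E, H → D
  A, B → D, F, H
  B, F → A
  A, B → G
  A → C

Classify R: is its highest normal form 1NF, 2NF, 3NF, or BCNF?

Candidate keys: {A}, {B, C, E}, {B, F}, {C, D}. Prime attributes: {A, B, C, D, E, F}.
C → H breaks BCNF: {C}⁺ = {C, H}, so {C} is not a superkey.
C → H determines the non-prime attribute {H} from a non-superkey — 3NF is violated.
{C} is a proper subset of the key {C, D}, and {C}⁺ contains the non-prime attribute {H} — a partial dependency, so 2NF is violated.

1NF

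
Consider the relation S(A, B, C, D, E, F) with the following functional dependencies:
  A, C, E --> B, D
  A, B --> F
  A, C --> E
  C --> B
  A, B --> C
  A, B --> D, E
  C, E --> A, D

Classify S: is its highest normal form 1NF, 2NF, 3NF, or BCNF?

Candidate keys: {A, B}, {A, C}, {C, E}. Prime attributes: {A, B, C, E}.
C --> B: {C}⁺ = {B, C}, which is not all of the attributes, so the left side is not a superkey — BCNF is violated.
But every attribute on its right side ({B}) is prime, and the same holds for every other non-superkey FD, so 3NF still holds.

3NF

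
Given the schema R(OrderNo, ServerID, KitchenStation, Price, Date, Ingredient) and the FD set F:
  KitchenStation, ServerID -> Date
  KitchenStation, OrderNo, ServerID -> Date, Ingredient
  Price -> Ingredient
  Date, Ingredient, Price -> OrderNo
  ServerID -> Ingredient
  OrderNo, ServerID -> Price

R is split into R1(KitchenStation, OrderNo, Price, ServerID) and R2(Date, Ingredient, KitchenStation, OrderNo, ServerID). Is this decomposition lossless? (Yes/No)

The shared attributes are {KitchenStation, OrderNo, ServerID} and {KitchenStation, OrderNo, ServerID}⁺ = {Date, Ingredient, KitchenStation, OrderNo, Price, ServerID}.
This includes all of R1, so the common attributes are a superkey of R1 — the join is lossless.

Yes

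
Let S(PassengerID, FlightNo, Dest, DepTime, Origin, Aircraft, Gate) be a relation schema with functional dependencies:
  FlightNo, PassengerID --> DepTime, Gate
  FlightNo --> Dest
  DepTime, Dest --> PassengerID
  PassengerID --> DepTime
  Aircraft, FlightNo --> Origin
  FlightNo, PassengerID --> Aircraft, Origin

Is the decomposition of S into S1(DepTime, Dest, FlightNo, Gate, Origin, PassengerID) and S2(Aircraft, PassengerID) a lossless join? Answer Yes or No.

No

The shared attributes are {PassengerID} and {PassengerID}⁺ = {DepTime, PassengerID}.
S1 ⊄ {DepTime, PassengerID} and S2 ⊄ {DepTime, PassengerID}, so the split is lossy.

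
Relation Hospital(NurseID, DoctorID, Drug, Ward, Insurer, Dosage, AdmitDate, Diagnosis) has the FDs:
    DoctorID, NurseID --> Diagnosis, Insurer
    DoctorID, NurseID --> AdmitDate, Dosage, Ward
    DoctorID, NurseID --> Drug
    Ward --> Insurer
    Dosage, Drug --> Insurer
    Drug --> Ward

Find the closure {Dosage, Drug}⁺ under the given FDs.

Start with {Dosage, Drug}.
Dosage, Drug --> Insurer applies; add {Insurer} → now {Dosage, Drug, Insurer}.
Drug --> Ward applies; add {Ward} → now {Dosage, Drug, Insurer, Ward}.
No further FD applies.

{Dosage, Drug, Insurer, Ward}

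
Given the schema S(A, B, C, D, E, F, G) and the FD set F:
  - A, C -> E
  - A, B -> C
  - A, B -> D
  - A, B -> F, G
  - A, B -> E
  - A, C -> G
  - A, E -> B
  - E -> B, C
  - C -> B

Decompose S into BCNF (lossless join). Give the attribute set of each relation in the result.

{A, D, E, F, G}; {B, C}; {C, E}

Candidate keys of the original relation: {A, B}, {A, C}, {A, E}.
{A, B, C, D, E, F, G}: {E} determines {B, C, E} here but is not a superkey — split on E -> B, C, giving {B, C, E} and {A, D, E, F, G}.
{B, C, E}: {C} determines {B, C} here but is not a superkey — split on C -> B, giving {B, C} and {C, E}.
{B, C}: every determinant is a superkey — BCNF.
{C, E}: every determinant is a superkey — BCNF.
{A, D, E, F, G}: every determinant is a superkey — BCNF.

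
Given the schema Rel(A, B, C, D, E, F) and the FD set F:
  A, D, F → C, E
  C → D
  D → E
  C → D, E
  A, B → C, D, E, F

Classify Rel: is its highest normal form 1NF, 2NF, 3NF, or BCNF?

Candidate key: {A, B}. Prime attributes: {A, B}.
A, D, F → C, E: {A, D, F}⁺ = {A, C, D, E, F}, which is not all of the attributes, so the left side is not a superkey — BCNF is violated.
Because {C, E} are non-prime and the left side of A, D, F → C, E is not a superkey, the relation is not in 3NF.
No non-prime attribute depends on a proper subset of any candidate key, so 2NF holds.

2NF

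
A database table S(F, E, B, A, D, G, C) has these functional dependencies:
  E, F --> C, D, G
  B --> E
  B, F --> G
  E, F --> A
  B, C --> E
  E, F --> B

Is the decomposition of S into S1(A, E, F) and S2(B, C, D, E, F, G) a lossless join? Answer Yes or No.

Yes

The shared attributes are {E, F} and {E, F}⁺ = {A, B, C, D, E, F, G}.
S1 is contained in that closure, so S1 ∩ S2 --> S1 holds and the join is lossless.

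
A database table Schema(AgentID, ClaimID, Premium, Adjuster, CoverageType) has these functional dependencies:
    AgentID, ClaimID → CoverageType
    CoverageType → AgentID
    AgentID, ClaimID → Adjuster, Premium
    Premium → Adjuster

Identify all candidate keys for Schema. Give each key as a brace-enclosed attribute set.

{ClaimID} never appears on the right of any FD, so every key must include it.
{AgentID, ClaimID}⁺ = {Adjuster, AgentID, ClaimID, CoverageType, Premium} — all of the relation — so {AgentID, ClaimID} is a candidate key.
{ClaimID, CoverageType}⁺ = {Adjuster, AgentID, ClaimID, CoverageType, Premium} — all of the relation — so {ClaimID, CoverageType} is a candidate key.
These are minimal and exhaustive — every other superkey contains one of them.

{AgentID, ClaimID}, {ClaimID, CoverageType}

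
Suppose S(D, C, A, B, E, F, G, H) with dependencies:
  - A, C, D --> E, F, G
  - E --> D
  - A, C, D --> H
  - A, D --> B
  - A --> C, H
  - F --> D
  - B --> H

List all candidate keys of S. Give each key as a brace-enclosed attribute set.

{A, D}, {A, E}, {A, F}

{A} never appears on the right of any FD, so every key must include it.
{A, D}⁺ = {A, B, C, D, E, F, G, H}, which is every attribute, so {A, D} is a candidate key.
{A, E}⁺ = {A, B, C, D, E, F, G, H}, which is every attribute, so {A, E} is a candidate key.
{A, F}⁺ = {A, B, C, D, E, F, G, H}, which is every attribute, so {A, F} is a candidate key.
Any other superkey properly contains one of these, so there are no further candidate keys.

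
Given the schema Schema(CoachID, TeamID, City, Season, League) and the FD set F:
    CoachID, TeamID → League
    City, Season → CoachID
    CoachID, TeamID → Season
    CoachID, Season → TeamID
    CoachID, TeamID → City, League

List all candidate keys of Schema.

{City, Season}, {CoachID, Season}, {CoachID, TeamID}

{City, Season}⁺ = {City, CoachID, League, Season, TeamID}, which is every attribute, so {City, Season} is a candidate key.
{CoachID, Season}⁺ = {City, CoachID, League, Season, TeamID}, which is every attribute, so {CoachID, Season} is a candidate key.
{CoachID, TeamID}⁺ = {City, CoachID, League, Season, TeamID}, which is every attribute, so {CoachID, TeamID} is a candidate key.
Any other superkey properly contains one of these, so there are no further candidate keys.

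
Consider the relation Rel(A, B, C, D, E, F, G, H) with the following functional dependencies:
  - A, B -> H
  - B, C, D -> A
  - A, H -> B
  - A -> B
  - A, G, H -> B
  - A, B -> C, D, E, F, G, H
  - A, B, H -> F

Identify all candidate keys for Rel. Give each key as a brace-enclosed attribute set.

{A}, {B, C, D}

{A} is a candidate key since {A}⁺ = {A, B, C, D, E, F, G, H} covers every attribute.
{B, C, D} is a candidate key since {B, C, D}⁺ = {A, B, C, D, E, F, G, H} covers every attribute.
Any other superkey properly contains one of these, so there are no further candidate keys.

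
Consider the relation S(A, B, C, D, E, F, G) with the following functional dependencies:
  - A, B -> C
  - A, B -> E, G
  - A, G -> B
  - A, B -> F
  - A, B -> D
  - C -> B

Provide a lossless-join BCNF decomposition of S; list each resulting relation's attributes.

{A, C, D, E, F, G}; {B, C}

Candidate keys of the original relation: {A, B}, {A, C}, {A, G}.
Within {A, B, C, D, E, F, G}: {C}⁺ ∩ {A, B, C, D, E, F, G} = {B, C}, not the whole set, so C -> B violates BCNF; decompose into {B, C} and {A, C, D, E, F, G}.
{B, C} has no BCNF violation.
{A, C, D, E, F, G} has no BCNF violation.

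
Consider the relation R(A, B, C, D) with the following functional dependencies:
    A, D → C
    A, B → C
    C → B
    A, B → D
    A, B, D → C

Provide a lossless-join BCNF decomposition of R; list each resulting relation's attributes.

{A, C, D}; {B, C}

Candidate keys of the original relation: {A, B}, {A, C}, {A, D}.
In {A, B, C, D}, {C} is not a superkey ({C}⁺ restricted to this set is {B, C}), so split on C → B into {B, C} and {A, C, D}.
{B, C}: every determinant is a superkey — BCNF.
{A, C, D}: every determinant is a superkey — BCNF.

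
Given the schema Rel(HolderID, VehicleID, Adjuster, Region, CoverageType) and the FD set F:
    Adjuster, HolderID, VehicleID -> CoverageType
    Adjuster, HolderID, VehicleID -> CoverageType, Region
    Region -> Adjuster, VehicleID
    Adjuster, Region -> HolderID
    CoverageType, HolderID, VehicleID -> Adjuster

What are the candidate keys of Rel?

{Adjuster, HolderID, VehicleID}, {CoverageType, HolderID, VehicleID}, {Region}

Closure of {Region} is {Adjuster, CoverageType, HolderID, Region, VehicleID}, the whole schema; {Region} is a candidate key.
Closure of {Adjuster, HolderID, VehicleID} is {Adjuster, CoverageType, HolderID, Region, VehicleID}, the whole schema; {Adjuster, HolderID, VehicleID} is a candidate key.
Closure of {CoverageType, HolderID, VehicleID} is {Adjuster, CoverageType, HolderID, Region, VehicleID}, the whole schema; {CoverageType, HolderID, VehicleID} is a candidate key.
No proper subset of any of these is a key, and no other minimal superkey exists.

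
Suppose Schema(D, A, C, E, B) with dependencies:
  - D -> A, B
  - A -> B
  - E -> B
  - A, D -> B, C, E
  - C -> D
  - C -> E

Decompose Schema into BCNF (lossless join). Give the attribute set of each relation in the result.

{A, B}; {A, C, D, E}

Candidate keys of the original relation: {C}, {D}.
{A, B, C, D, E}: {A} determines {A, B} here but is not a superkey — split on A -> B, giving {A, B} and {A, C, D, E}.
{A, B} has no BCNF violation.
{A, C, D, E} has no BCNF violation.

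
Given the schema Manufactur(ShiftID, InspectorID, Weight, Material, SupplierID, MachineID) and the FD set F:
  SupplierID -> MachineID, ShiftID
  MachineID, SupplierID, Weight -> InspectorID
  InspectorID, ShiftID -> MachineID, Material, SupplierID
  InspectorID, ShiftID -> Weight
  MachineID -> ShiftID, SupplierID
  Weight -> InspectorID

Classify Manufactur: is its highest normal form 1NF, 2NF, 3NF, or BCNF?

Candidate keys: {InspectorID, MachineID}, {InspectorID, ShiftID}, {InspectorID, SupplierID}, {MachineID, Weight}, {ShiftID, Weight}, {SupplierID, Weight}. Prime attributes: {InspectorID, MachineID, ShiftID, SupplierID, Weight}.
SupplierID -> MachineID, ShiftID: {SupplierID}⁺ = {MachineID, ShiftID, SupplierID}, which is not all of the attributes, so the left side is not a superkey — BCNF is violated.
Its right-hand attributes {MachineID, ShiftID} are all prime, as are those of every other non-superkey FD — the relation is in 3NF.

3NF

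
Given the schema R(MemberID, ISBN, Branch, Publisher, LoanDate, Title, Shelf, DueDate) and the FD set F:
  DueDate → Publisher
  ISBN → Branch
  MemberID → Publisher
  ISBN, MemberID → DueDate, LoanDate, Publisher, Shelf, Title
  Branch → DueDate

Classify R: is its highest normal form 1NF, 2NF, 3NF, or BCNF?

1NF

Candidate key: {ISBN, MemberID}. Prime attributes: {ISBN, MemberID}.
DueDate → Publisher: {DueDate}⁺ = {DueDate, Publisher}, which is not all of the attributes, so the left side is not a superkey — BCNF is violated.
Because {Publisher} is non-prime and the left side of DueDate → Publisher is not a superkey, the relation is not in 3NF.
{ISBN} is a proper subset of the key {ISBN, MemberID}, and {ISBN}⁺ contains the non-prime attributes {Branch, DueDate, Publisher} — a partial dependency, so 2NF is violated.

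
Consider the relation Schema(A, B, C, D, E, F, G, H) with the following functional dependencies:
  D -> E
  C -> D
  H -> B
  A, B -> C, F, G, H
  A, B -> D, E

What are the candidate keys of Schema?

{A, B}, {A, H}

No FD produces {A}, so it must be in every candidate key.
{A, B}⁺ = {A, B, C, D, E, F, G, H} — all of the relation — so {A, B} is a candidate key.
{A, H}⁺ = {A, B, C, D, E, F, G, H} — all of the relation — so {A, H} is a candidate key.
No proper subset of any of these is a key, and no other minimal superkey exists.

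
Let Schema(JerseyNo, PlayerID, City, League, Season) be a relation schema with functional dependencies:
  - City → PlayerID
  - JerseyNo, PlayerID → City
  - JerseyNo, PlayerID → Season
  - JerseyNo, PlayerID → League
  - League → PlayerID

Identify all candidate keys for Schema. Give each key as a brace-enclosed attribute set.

{City, JerseyNo}, {JerseyNo, League}, {JerseyNo, PlayerID}

Attributes never on any right-hand side: {JerseyNo} — every candidate key must contain it.
Closure of {City, JerseyNo} is {City, JerseyNo, League, PlayerID, Season}, the whole schema; {City, JerseyNo} is a candidate key.
Closure of {JerseyNo, League} is {City, JerseyNo, League, PlayerID, Season}, the whole schema; {JerseyNo, League} is a candidate key.
Closure of {JerseyNo, PlayerID} is {City, JerseyNo, League, PlayerID, Season}, the whole schema; {JerseyNo, PlayerID} is a candidate key.
No proper subset of any of these is a key, and no other minimal superkey exists.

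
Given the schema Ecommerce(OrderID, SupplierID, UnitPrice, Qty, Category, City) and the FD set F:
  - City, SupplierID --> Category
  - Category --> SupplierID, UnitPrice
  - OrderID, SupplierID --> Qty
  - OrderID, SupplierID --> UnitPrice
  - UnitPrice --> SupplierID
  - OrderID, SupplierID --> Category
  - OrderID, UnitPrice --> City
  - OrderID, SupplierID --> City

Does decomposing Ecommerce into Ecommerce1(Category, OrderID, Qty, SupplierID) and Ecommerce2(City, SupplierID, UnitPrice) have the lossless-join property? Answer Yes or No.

Common attributes: {SupplierID}; their closure is {SupplierID}.
Ecommerce1 ⊄ {SupplierID} and Ecommerce2 ⊄ {SupplierID}, so the split is lossy.

No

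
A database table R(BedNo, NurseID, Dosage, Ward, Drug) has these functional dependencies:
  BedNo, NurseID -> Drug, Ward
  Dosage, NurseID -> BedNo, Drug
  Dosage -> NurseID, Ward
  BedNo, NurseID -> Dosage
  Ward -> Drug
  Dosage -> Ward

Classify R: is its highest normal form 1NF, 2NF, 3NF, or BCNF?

2NF

Candidate keys: {BedNo, NurseID}, {Dosage}. Prime attributes: {BedNo, Dosage, NurseID}.
For Ward -> Drug we have {Ward}⁺ = {Drug, Ward}; {Ward} is not a superkey, so BCNF fails.
Ward -> Drug determines the non-prime attribute {Drug} from a non-superkey — 3NF is violated.
No proper subset of a key has a non-prime attribute in its closure, so there is no partial dependency; 2NF holds.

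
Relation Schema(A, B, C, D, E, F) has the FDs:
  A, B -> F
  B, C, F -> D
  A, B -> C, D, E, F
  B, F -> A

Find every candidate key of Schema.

Attributes never on any right-hand side: {B} — every candidate key must contain it.
{A, B}⁺ = {A, B, C, D, E, F}, which is every attribute, so {A, B} is a candidate key.
{B, F}⁺ = {A, B, C, D, E, F}, which is every attribute, so {B, F} is a candidate key.
These are minimal and exhaustive — every other superkey contains one of them.

{A, B}, {B, F}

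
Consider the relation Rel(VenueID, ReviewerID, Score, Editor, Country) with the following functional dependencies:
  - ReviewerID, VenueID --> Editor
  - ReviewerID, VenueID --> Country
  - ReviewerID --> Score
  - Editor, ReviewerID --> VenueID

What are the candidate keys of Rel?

Attributes never on any right-hand side: {ReviewerID} — every candidate key must contain it.
{Editor, ReviewerID} is a candidate key since {Editor, ReviewerID}⁺ = {Country, Editor, ReviewerID, Score, VenueID} covers every attribute.
{ReviewerID, VenueID} is a candidate key since {ReviewerID, VenueID}⁺ = {Country, Editor, ReviewerID, Score, VenueID} covers every attribute.
These are minimal and exhaustive — every other superkey contains one of them.

{Editor, ReviewerID}, {ReviewerID, VenueID}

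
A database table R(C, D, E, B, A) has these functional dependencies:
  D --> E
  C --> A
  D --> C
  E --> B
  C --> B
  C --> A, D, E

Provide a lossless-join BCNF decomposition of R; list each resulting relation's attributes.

{A, C, D, E}; {B, E}

Candidate keys of the original relation: {C}, {D}.
Within {A, B, C, D, E}: {E}⁺ ∩ {A, B, C, D, E} = {B, E}, not the whole set, so E --> B violates BCNF; decompose into {B, E} and {A, C, D, E}.
{B, E} is in BCNF.
{A, C, D, E} is in BCNF.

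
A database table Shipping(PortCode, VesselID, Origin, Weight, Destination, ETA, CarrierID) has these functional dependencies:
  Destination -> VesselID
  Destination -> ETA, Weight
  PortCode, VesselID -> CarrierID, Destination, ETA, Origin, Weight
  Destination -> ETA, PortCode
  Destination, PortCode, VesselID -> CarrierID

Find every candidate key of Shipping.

{Destination}⁺ = {CarrierID, Destination, ETA, Origin, PortCode, VesselID, Weight}, which is every attribute, so {Destination} is a candidate key.
{PortCode, VesselID}⁺ = {CarrierID, Destination, ETA, Origin, PortCode, VesselID, Weight}, which is every attribute, so {PortCode, VesselID} is a candidate key.
Any other superkey properly contains one of these, so there are no further candidate keys.

{Destination}, {PortCode, VesselID}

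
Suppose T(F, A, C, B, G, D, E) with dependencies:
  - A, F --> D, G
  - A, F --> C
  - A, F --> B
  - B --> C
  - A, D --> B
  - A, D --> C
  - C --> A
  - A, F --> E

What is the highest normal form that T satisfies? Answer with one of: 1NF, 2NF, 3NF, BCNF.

3NF

Candidate keys: {A, F}, {B, F}, {C, F}. Prime attributes: {A, B, C, F}.
B --> C: {B}⁺ = {A, B, C}, which is not all of the attributes, so the left side is not a superkey — BCNF is violated.
But every attribute on its right side ({C}) is prime, and the same holds for every other non-superkey FD, so 3NF still holds.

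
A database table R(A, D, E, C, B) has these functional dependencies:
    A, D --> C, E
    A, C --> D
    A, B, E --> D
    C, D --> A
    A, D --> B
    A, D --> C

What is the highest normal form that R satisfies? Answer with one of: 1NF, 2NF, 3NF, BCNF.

BCNF

Candidate keys: {A, B, E}, {A, C}, {A, D}, {C, D}. Prime attributes: {A, B, C, D, E}.
Every FD has a superkey on the left, so the relation is in BCNF.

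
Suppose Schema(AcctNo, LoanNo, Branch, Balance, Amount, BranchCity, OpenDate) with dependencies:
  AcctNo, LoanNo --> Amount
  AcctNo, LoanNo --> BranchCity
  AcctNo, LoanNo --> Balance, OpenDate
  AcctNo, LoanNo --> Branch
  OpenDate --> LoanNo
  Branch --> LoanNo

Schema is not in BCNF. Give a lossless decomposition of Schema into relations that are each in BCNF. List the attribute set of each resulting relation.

{AcctNo, Amount, Balance, Branch, BranchCity, OpenDate}; {LoanNo, OpenDate}

Candidate keys of the original relation: {AcctNo, Branch}, {AcctNo, LoanNo}, {AcctNo, OpenDate}.
In {AcctNo, Amount, Balance, Branch, BranchCity, LoanNo, OpenDate}, {OpenDate} is not a superkey ({OpenDate}⁺ restricted to this set is {LoanNo, OpenDate}), so split on OpenDate --> LoanNo into {LoanNo, OpenDate} and {AcctNo, Amount, Balance, Branch, BranchCity, OpenDate}.
{LoanNo, OpenDate} has no BCNF violation.
{AcctNo, Amount, Balance, Branch, BranchCity, OpenDate} has no BCNF violation.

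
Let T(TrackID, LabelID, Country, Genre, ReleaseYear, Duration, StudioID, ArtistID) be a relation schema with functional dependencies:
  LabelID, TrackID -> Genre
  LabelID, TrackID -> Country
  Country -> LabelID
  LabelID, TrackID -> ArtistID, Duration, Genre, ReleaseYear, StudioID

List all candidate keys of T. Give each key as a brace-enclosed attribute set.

Attributes never on any right-hand side: {TrackID} — every candidate key must contain it.
{Country, TrackID}⁺ = {ArtistID, Country, Duration, Genre, LabelID, ReleaseYear, StudioID, TrackID} — all of the relation — so {Country, TrackID} is a candidate key.
{LabelID, TrackID}⁺ = {ArtistID, Country, Duration, Genre, LabelID, ReleaseYear, StudioID, TrackID} — all of the relation — so {LabelID, TrackID} is a candidate key.
Any other superkey properly contains one of these, so there are no further candidate keys.

{Country, TrackID}, {LabelID, TrackID}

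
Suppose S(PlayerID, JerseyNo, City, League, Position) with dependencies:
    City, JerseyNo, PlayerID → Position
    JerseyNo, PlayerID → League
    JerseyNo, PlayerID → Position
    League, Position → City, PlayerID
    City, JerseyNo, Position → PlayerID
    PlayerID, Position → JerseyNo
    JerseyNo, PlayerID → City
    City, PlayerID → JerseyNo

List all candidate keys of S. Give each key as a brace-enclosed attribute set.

{City, PlayerID}⁺ = {City, JerseyNo, League, PlayerID, Position}, which is every attribute, so {City, PlayerID} is a candidate key.
{JerseyNo, PlayerID}⁺ = {City, JerseyNo, League, PlayerID, Position}, which is every attribute, so {JerseyNo, PlayerID} is a candidate key.
{League, Position}⁺ = {City, JerseyNo, League, PlayerID, Position}, which is every attribute, so {League, Position} is a candidate key.
{PlayerID, Position}⁺ = {City, JerseyNo, League, PlayerID, Position}, which is every attribute, so {PlayerID, Position} is a candidate key.
{City, JerseyNo, Position}⁺ = {City, JerseyNo, League, PlayerID, Position}, which is every attribute, so {City, JerseyNo, Position} is a candidate key.
Any other superkey properly contains one of these, so there are no further candidate keys.

{City, JerseyNo, Position}, {City, PlayerID}, {JerseyNo, PlayerID}, {League, Position}, {PlayerID, Position}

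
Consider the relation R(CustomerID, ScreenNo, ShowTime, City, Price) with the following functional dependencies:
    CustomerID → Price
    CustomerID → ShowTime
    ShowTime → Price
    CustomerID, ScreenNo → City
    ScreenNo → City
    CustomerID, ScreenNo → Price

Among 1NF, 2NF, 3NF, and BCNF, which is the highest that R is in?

Candidate key: {CustomerID, ScreenNo}. Prime attributes: {CustomerID, ScreenNo}.
For CustomerID → Price we have {CustomerID}⁺ = {CustomerID, Price, ShowTime}; {CustomerID} is not a superkey, so BCNF fails.
CustomerID → Price determines the non-prime attribute {Price} from a non-superkey — 3NF is violated.
Since {CustomerID} ⊂ {CustomerID, ScreenNo} and {CustomerID}⁺ ⊇ {Price, ShowTime} with {Price, ShowTime} non-prime, there is a partial dependency; 2NF fails.

1NF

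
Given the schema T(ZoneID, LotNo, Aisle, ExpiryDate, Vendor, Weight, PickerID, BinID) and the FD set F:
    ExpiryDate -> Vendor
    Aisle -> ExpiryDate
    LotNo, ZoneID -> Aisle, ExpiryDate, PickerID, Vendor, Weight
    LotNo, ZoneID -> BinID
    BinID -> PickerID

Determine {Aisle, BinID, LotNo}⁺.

Start with {Aisle, BinID, LotNo}.
Aisle -> ExpiryDate applies; add {ExpiryDate} → now {Aisle, BinID, ExpiryDate, LotNo}.
BinID -> PickerID applies; add {PickerID} → now {Aisle, BinID, ExpiryDate, LotNo, PickerID}.
ExpiryDate -> Vendor applies; add {Vendor} → now {Aisle, BinID, ExpiryDate, LotNo, PickerID, Vendor}.
No further FD applies.

{Aisle, BinID, ExpiryDate, LotNo, PickerID, Vendor}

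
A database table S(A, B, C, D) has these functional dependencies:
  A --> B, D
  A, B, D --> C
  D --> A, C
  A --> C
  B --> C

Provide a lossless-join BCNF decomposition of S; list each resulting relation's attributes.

{A, B, D}; {B, C}

Candidate keys of the original relation: {A}, {D}.
In {A, B, C, D}, {B} is not a superkey ({B}⁺ restricted to this set is {B, C}), so split on B --> C into {B, C} and {A, B, D}.
{B, C}: every determinant is a superkey — BCNF.
{A, B, D}: every determinant is a superkey — BCNF.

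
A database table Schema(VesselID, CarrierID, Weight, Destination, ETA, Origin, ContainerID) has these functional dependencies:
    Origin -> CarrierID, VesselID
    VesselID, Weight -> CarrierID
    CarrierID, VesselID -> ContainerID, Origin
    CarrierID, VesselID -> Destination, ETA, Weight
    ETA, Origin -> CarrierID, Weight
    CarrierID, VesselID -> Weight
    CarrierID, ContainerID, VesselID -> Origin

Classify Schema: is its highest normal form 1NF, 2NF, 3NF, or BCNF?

Candidate keys: {CarrierID, VesselID}, {Origin}, {VesselID, Weight}. Prime attributes: {CarrierID, Origin, VesselID, Weight}.
The left-hand side of every FD is a superkey, so BCNF is satisfied.

BCNF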